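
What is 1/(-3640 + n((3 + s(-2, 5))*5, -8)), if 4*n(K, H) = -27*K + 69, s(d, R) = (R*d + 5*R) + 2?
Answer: -4/17191 ≈ -0.00023268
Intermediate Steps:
s(d, R) = 2 + 5*R + R*d (s(d, R) = (5*R + R*d) + 2 = 2 + 5*R + R*d)
n(K, H) = 69/4 - 27*K/4 (n(K, H) = (-27*K + 69)/4 = (69 - 27*K)/4 = 69/4 - 27*K/4)
1/(-3640 + n((3 + s(-2, 5))*5, -8)) = 1/(-3640 + (69/4 - 27*(3 + (2 + 5*5 + 5*(-2)))*5/4)) = 1/(-3640 + (69/4 - 27*(3 + (2 + 25 - 10))*5/4)) = 1/(-3640 + (69/4 - 27*(3 + 17)*5/4)) = 1/(-3640 + (69/4 - 135*5)) = 1/(-3640 + (69/4 - 27/4*100)) = 1/(-3640 + (69/4 - 675)) = 1/(-3640 - 2631/4) = 1/(-17191/4) = -4/17191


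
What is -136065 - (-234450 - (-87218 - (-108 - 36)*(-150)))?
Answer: -10433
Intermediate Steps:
-136065 - (-234450 - (-87218 - (-108 - 36)*(-150))) = -136065 - (-234450 - (-87218 - (-144)*(-150))) = -136065 - (-234450 - (-87218 - 1*21600)) = -136065 - (-234450 - (-87218 - 21600)) = -136065 - (-234450 - 1*(-108818)) = -136065 - (-234450 + 108818) = -136065 - 1*(-125632) = -136065 + 125632 = -10433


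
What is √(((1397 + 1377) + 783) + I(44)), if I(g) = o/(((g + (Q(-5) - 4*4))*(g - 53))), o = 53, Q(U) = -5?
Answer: √16933658/69 ≈ 59.638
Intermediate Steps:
I(g) = 53/((-53 + g)*(-21 + g)) (I(g) = 53/(((g + (-5 - 4*4))*(g - 53))) = 53/(((g + (-5 - 16))*(-53 + g))) = 53/(((g - 21)*(-53 + g))) = 53/(((-21 + g)*(-53 + g))) = 53/(((-53 + g)*(-21 + g))) = 53*(1/((-53 + g)*(-21 + g))) = 53/((-53 + g)*(-21 + g)))
√(((1397 + 1377) + 783) + I(44)) = √(((1397 + 1377) + 783) + 53/(1113 + 44² - 74*44)) = √((2774 + 783) + 53/(1113 + 1936 - 3256)) = √(3557 + 53/(-207)) = √(3557 + 53*(-1/207)) = √(3557 - 53/207) = √(736246/207) = √16933658/69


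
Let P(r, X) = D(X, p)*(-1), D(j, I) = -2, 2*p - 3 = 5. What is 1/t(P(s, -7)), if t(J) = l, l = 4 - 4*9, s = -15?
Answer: -1/32 ≈ -0.031250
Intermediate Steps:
p = 4 (p = 3/2 + (1/2)*5 = 3/2 + 5/2 = 4)
l = -32 (l = 4 - 36 = -32)
P(r, X) = 2 (P(r, X) = -2*(-1) = 2)
t(J) = -32
1/t(P(s, -7)) = 1/(-32) = -1/32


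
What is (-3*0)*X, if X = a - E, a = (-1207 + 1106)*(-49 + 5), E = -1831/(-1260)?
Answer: 0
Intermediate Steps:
E = 1831/1260 (E = -1831*(-1/1260) = 1831/1260 ≈ 1.4532)
a = 4444 (a = -101*(-44) = 4444)
X = 5597609/1260 (X = 4444 - 1*1831/1260 = 4444 - 1831/1260 = 5597609/1260 ≈ 4442.5)
(-3*0)*X = -3*0*(5597609/1260) = 0*(5597609/1260) = 0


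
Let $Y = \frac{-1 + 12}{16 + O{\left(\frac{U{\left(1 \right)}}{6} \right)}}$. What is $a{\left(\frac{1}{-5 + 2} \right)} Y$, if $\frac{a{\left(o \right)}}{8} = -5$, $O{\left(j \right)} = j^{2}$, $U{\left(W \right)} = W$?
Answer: $- \frac{15840}{577} \approx -27.452$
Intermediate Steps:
$a{\left(o \right)} = -40$ ($a{\left(o \right)} = 8 \left(-5\right) = -40$)
$Y = \frac{396}{577}$ ($Y = \frac{-1 + 12}{16 + \left(\frac{1}{6} \cdot 1\right)^{2}} = \frac{11}{16 + \left(\frac{1}{6} \cdot 1\right)^{2}} = \frac{11}{16 + \left(\frac{1}{6}\right)^{2}} = \frac{11}{16 + \frac{1}{36}} = \frac{11}{\frac{577}{36}} = 11 \cdot \frac{36}{577} = \frac{396}{577} \approx 0.68631$)
$a{\left(\frac{1}{-5 + 2} \right)} Y = \left(-40\right) \frac{396}{577} = - \frac{15840}{577}$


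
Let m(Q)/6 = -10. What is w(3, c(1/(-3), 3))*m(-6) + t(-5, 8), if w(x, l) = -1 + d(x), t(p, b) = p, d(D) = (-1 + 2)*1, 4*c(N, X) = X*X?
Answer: -5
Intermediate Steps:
m(Q) = -60 (m(Q) = 6*(-10) = -60)
c(N, X) = X²/4 (c(N, X) = (X*X)/4 = X²/4)
d(D) = 1 (d(D) = 1*1 = 1)
w(x, l) = 0 (w(x, l) = -1 + 1 = 0)
w(3, c(1/(-3), 3))*m(-6) + t(-5, 8) = 0*(-60) - 5 = 0 - 5 = -5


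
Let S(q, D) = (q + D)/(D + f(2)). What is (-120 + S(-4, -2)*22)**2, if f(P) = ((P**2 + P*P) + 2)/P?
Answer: 26896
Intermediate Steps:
f(P) = (2 + 2*P**2)/P (f(P) = ((P**2 + P**2) + 2)/P = (2*P**2 + 2)/P = (2 + 2*P**2)/P)
S(q, D) = (D + q)/(5 + D) (S(q, D) = (q + D)/(D + (2*2 + 2/2)) = (D + q)/(D + (4 + 2*(1/2))) = (D + q)/(D + (4 + 1)) = (D + q)/(D + 5) = (D + q)/(5 + D))
(-120 + S(-4, -2)*22)**2 = (-120 + ((-2 - 4)/(5 - 2))*22)**2 = (-120 + (-6/3)*22)**2 = (-120 + ((1/3)*(-6))*22)**2 = (-120 - 2*22)**2 = (-120 - 44)**2 = (-164)**2 = 26896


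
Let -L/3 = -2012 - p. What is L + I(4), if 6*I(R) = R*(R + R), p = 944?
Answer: 26620/3 ≈ 8873.3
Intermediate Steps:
I(R) = R²/3 (I(R) = (R*(R + R))/6 = (R*(2*R))/6 = (2*R²)/6 = R²/3)
L = 8868 (L = -3*(-2012 - 1*944) = -3*(-2012 - 944) = -3*(-2956) = 8868)
L + I(4) = 8868 + (⅓)*4² = 8868 + (⅓)*16 = 8868 + 16/3 = 26620/3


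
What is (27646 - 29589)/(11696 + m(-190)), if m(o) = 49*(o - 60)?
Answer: 1943/554 ≈ 3.5072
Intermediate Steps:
m(o) = -2940 + 49*o (m(o) = 49*(-60 + o) = -2940 + 49*o)
(27646 - 29589)/(11696 + m(-190)) = (27646 - 29589)/(11696 + (-2940 + 49*(-190))) = -1943/(11696 + (-2940 - 9310)) = -1943/(11696 - 12250) = -1943/(-554) = -1943*(-1/554) = 1943/554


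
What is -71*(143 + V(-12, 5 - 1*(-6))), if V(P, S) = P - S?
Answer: -8520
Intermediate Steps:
-71*(143 + V(-12, 5 - 1*(-6))) = -71*(143 + (-12 - (5 - 1*(-6)))) = -71*(143 + (-12 - (5 + 6))) = -71*(143 + (-12 - 1*11)) = -71*(143 + (-12 - 11)) = -71*(143 - 23) = -71*120 = -8520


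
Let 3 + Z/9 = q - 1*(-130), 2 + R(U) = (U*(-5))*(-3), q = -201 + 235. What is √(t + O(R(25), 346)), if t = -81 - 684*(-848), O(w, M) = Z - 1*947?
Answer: √580453 ≈ 761.88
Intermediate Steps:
q = 34
R(U) = -2 + 15*U (R(U) = -2 + (U*(-5))*(-3) = -2 - 5*U*(-3) = -2 + 15*U)
Z = 1449 (Z = -27 + 9*(34 - 1*(-130)) = -27 + 9*(34 + 130) = -27 + 9*164 = -27 + 1476 = 1449)
O(w, M) = 502 (O(w, M) = 1449 - 1*947 = 1449 - 947 = 502)
t = 579951 (t = -81 + 580032 = 579951)
√(t + O(R(25), 346)) = √(579951 + 502) = √580453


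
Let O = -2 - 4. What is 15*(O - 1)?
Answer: -105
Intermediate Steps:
O = -6
15*(O - 1) = 15*(-6 - 1) = 15*(-7) = -105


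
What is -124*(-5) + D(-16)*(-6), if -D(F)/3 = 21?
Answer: 998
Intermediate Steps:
D(F) = -63 (D(F) = -3*21 = -63)
-124*(-5) + D(-16)*(-6) = -124*(-5) - 63*(-6) = 620 + 378 = 998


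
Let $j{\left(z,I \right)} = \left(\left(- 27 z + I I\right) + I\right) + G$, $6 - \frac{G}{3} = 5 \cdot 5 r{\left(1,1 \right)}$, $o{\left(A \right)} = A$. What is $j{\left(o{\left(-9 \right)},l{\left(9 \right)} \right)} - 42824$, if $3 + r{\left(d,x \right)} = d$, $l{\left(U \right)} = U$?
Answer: $-42323$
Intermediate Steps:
$r{\left(d,x \right)} = -3 + d$
$G = 168$ ($G = 18 - 3 \cdot 5 \cdot 5 \left(-3 + 1\right) = 18 - 3 \cdot 25 \left(-2\right) = 18 - -150 = 18 + 150 = 168$)
$j{\left(z,I \right)} = 168 + I + I^{2} - 27 z$ ($j{\left(z,I \right)} = \left(\left(- 27 z + I I\right) + I\right) + 168 = \left(\left(- 27 z + I^{2}\right) + I\right) + 168 = \left(\left(I^{2} - 27 z\right) + I\right) + 168 = \left(I + I^{2} - 27 z\right) + 168 = 168 + I + I^{2} - 27 z$)
$j{\left(o{\left(-9 \right)},l{\left(9 \right)} \right)} - 42824 = \left(168 + 9 + 9^{2} - -243\right) - 42824 = \left(168 + 9 + 81 + 243\right) - 42824 = 501 - 42824 = -42323$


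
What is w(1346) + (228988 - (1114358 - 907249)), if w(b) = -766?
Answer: 21113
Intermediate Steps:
w(1346) + (228988 - (1114358 - 907249)) = -766 + (228988 - (1114358 - 907249)) = -766 + (228988 - 1*207109) = -766 + (228988 - 207109) = -766 + 21879 = 21113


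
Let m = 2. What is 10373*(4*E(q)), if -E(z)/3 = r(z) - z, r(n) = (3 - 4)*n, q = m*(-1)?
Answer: -497904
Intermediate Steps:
q = -2 (q = 2*(-1) = -2)
r(n) = -n
E(z) = 6*z (E(z) = -3*(-z - z) = -(-6)*z = 6*z)
10373*(4*E(q)) = 10373*(4*(6*(-2))) = 10373*(4*(-12)) = 10373*(-48) = -497904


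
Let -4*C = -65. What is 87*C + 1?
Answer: 5659/4 ≈ 1414.8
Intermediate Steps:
C = 65/4 (C = -¼*(-65) = 65/4 ≈ 16.250)
87*C + 1 = 87*(65/4) + 1 = 5655/4 + 1 = 5659/4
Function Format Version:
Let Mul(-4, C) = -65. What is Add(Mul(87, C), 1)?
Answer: Rational(5659, 4) ≈ 1414.8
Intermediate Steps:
C = Rational(65, 4) (C = Mul(Rational(-1, 4), -65) = Rational(65, 4) ≈ 16.250)
Add(Mul(87, C), 1) = Add(Mul(87, Rational(65, 4)), 1) = Add(Rational(5655, 4), 1) = Rational(5659, 4)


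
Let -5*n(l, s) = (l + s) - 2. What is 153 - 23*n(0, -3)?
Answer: 130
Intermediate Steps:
n(l, s) = ⅖ - l/5 - s/5 (n(l, s) = -((l + s) - 2)/5 = -(-2 + l + s)/5 = ⅖ - l/5 - s/5)
153 - 23*n(0, -3) = 153 - 23*(⅖ - ⅕*0 - ⅕*(-3)) = 153 - 23*(⅖ + 0 + ⅗) = 153 - 23*1 = 153 - 23 = 130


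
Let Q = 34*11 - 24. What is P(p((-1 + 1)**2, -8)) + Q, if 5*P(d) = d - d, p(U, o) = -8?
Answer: 350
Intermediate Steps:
P(d) = 0 (P(d) = (d - d)/5 = (1/5)*0 = 0)
Q = 350 (Q = 374 - 24 = 350)
P(p((-1 + 1)**2, -8)) + Q = 0 + 350 = 350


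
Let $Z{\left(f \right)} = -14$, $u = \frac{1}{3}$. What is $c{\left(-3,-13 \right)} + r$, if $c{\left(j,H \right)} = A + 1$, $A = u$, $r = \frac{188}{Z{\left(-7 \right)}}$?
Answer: $- \frac{254}{21} \approx -12.095$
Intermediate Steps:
$u = \frac{1}{3} \approx 0.33333$
$r = - \frac{94}{7}$ ($r = \frac{188}{-14} = 188 \left(- \frac{1}{14}\right) = - \frac{94}{7} \approx -13.429$)
$A = \frac{1}{3} \approx 0.33333$
$c{\left(j,H \right)} = \frac{4}{3}$ ($c{\left(j,H \right)} = \frac{1}{3} + 1 = \frac{4}{3}$)
$c{\left(-3,-13 \right)} + r = \frac{4}{3} - \frac{94}{7} = - \frac{254}{21}$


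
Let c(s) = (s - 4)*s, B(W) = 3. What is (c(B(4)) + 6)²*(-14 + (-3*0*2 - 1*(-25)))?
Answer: 99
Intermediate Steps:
c(s) = s*(-4 + s) (c(s) = (-4 + s)*s = s*(-4 + s))
(c(B(4)) + 6)²*(-14 + (-3*0*2 - 1*(-25))) = (3*(-4 + 3) + 6)²*(-14 + (-3*0*2 - 1*(-25))) = (3*(-1) + 6)²*(-14 + (0*2 + 25)) = (-3 + 6)²*(-14 + (0 + 25)) = 3²*(-14 + 25) = 9*11 = 99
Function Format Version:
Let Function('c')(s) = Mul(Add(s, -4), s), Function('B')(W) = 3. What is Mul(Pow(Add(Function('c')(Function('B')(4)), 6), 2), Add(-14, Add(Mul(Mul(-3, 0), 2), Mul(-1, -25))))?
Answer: 99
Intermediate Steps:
Function('c')(s) = Mul(s, Add(-4, s)) (Function('c')(s) = Mul(Add(-4, s), s) = Mul(s, Add(-4, s)))
Mul(Pow(Add(Function('c')(Function('B')(4)), 6), 2), Add(-14, Add(Mul(Mul(-3, 0), 2), Mul(-1, -25)))) = Mul(Pow(Add(Mul(3, Add(-4, 3)), 6), 2), Add(-14, Add(Mul(Mul(-3, 0), 2), Mul(-1, -25)))) = Mul(Pow(Add(Mul(3, -1), 6), 2), Add(-14, Add(Mul(0, 2), 25))) = Mul(Pow(Add(-3, 6), 2), Add(-14, Add(0, 25))) = Mul(Pow(3, 2), Add(-14, 25)) = Mul(9, 11) = 99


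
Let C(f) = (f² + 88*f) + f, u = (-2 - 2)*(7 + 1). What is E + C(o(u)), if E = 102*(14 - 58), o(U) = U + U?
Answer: -6088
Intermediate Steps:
u = -32 (u = -4*8 = -32)
o(U) = 2*U
C(f) = f² + 89*f
E = -4488 (E = 102*(-44) = -4488)
E + C(o(u)) = -4488 + (2*(-32))*(89 + 2*(-32)) = -4488 - 64*(89 - 64) = -4488 - 64*25 = -4488 - 1600 = -6088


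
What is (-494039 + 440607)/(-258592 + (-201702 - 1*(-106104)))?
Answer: 26716/177095 ≈ 0.15086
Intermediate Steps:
(-494039 + 440607)/(-258592 + (-201702 - 1*(-106104))) = -53432/(-258592 + (-201702 + 106104)) = -53432/(-258592 - 95598) = -53432/(-354190) = -53432*(-1/354190) = 26716/177095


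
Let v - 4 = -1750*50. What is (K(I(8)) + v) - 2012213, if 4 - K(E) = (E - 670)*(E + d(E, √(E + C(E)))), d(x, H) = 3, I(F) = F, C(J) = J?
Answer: -2092423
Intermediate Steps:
v = -87496 (v = 4 - 1750*50 = 4 - 87500 = -87496)
K(E) = 4 - (-670 + E)*(3 + E) (K(E) = 4 - (E - 670)*(E + 3) = 4 - (-670 + E)*(3 + E))
(K(I(8)) + v) - 2012213 = ((2014 - 1*8² + 667*8) - 87496) - 2012213 = ((2014 - 1*64 + 5336) - 87496) - 2012213 = ((2014 - 64 + 5336) - 87496) - 2012213 = (7286 - 87496) - 2012213 = -80210 - 2012213 = -2092423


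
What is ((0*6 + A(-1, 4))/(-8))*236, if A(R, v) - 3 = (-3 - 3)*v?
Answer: 1239/2 ≈ 619.50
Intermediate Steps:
A(R, v) = 3 - 6*v (A(R, v) = 3 + (-3 - 3)*v = 3 - 6*v)
((0*6 + A(-1, 4))/(-8))*236 = ((0*6 + (3 - 6*4))/(-8))*236 = ((0 + (3 - 24))*(-⅛))*236 = ((0 - 21)*(-⅛))*236 = -21*(-⅛)*236 = (21/8)*236 = 1239/2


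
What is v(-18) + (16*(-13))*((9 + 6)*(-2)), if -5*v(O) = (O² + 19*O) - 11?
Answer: 31229/5 ≈ 6245.8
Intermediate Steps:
v(O) = 11/5 - 19*O/5 - O²/5 (v(O) = -((O² + 19*O) - 11)/5 = -(-11 + O² + 19*O)/5 = 11/5 - 19*O/5 - O²/5)
v(-18) + (16*(-13))*((9 + 6)*(-2)) = (11/5 - 19/5*(-18) - ⅕*(-18)²) + (16*(-13))*((9 + 6)*(-2)) = (11/5 + 342/5 - ⅕*324) - 3120*(-2) = (11/5 + 342/5 - 324/5) - 208*(-30) = 29/5 + 6240 = 31229/5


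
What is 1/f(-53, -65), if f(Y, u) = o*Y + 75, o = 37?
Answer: -1/1886 ≈ -0.00053022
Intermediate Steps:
f(Y, u) = 75 + 37*Y (f(Y, u) = 37*Y + 75 = 75 + 37*Y)
1/f(-53, -65) = 1/(75 + 37*(-53)) = 1/(75 - 1961) = 1/(-1886) = -1/1886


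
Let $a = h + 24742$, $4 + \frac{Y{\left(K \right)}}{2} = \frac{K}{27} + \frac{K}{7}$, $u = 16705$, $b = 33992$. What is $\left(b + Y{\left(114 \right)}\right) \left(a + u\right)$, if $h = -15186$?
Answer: $\frac{56292449336}{63} \approx 8.9353 \cdot 10^{8}$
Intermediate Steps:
$Y{\left(K \right)} = -8 + \frac{68 K}{189}$ ($Y{\left(K \right)} = -8 + 2 \left(\frac{K}{27} + \frac{K}{7}\right) = -8 + 2 \frac{34 K}{189} = -8 + \frac{68 K}{189}$)
$a = 9556$ ($a = -15186 + 24742 = 9556$)
$\left(b + Y{\left(114 \right)}\right) \left(a + u\right) = \left(33992 + \left(-8 + \frac{68}{189} \cdot 114\right)\right) \left(9556 + 16705\right) = \left(33992 + \left(-8 + \frac{2584}{63}\right)\right) 26261 = \left(33992 + \frac{2080}{63}\right) 26261 = \frac{2143576}{63} \cdot 26261 = \frac{56292449336}{63}$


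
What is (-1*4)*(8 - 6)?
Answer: -8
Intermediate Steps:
(-1*4)*(8 - 6) = -4*2 = -8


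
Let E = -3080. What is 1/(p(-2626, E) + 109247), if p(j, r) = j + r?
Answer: 1/103541 ≈ 9.6580e-6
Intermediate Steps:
1/(p(-2626, E) + 109247) = 1/((-2626 - 3080) + 109247) = 1/(-5706 + 109247) = 1/103541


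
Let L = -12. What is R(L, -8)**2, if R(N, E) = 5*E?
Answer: 1600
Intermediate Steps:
R(L, -8)**2 = (5*(-8))**2 = (-40)**2 = 1600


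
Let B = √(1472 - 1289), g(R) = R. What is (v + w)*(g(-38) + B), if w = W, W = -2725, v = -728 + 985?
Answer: 93784 - 2468*√183 ≈ 60398.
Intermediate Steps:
v = 257
B = √183 ≈ 13.528
w = -2725
(v + w)*(g(-38) + B) = (257 - 2725)*(-38 + √183) = -2468*(-38 + √183) = 93784 - 2468*√183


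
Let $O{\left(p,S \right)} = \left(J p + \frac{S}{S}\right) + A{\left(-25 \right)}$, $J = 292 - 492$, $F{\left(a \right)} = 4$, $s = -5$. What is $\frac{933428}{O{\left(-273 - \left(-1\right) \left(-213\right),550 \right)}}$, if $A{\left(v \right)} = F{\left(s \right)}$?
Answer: $\frac{933428}{97205} \approx 9.6027$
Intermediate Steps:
$A{\left(v \right)} = 4$
$J = -200$
$O{\left(p,S \right)} = 5 - 200 p$ ($O{\left(p,S \right)} = \left(- 200 p + \frac{S}{S}\right) + 4 = \left(- 200 p + 1\right) + 4 = \left(1 - 200 p\right) + 4 = 5 - 200 p$)
$\frac{933428}{O{\left(-273 - \left(-1\right) \left(-213\right),550 \right)}} = \frac{933428}{5 - 200 \left(-273 - \left(-1\right) \left(-213\right)\right)} = \frac{933428}{5 - 200 \left(-273 - 213\right)} = \frac{933428}{5 - -97200} = \frac{933428}{5 + 97200} = \frac{933428}{97205}$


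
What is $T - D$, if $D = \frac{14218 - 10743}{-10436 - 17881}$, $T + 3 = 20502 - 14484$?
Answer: $\frac{170330230}{28317} \approx 6015.1$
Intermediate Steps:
$T = 6015$ ($T = -3 + \left(20502 - 14484\right) = -3 + 6018 = 6015$)
$D = - \frac{3475}{28317}$ ($D = \frac{3475}{-28317} = 3475 \left(- \frac{1}{28317}\right) = - \frac{3475}{28317} \approx -0.12272$)
$T - D = 6015 - - \frac{3475}{28317} = 6015 + \frac{3475}{28317} = \frac{170330230}{28317}$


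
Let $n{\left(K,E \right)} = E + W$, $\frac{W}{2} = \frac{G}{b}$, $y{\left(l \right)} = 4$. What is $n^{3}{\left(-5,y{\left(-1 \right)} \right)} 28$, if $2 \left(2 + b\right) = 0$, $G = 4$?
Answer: $0$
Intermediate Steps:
$b = -2$ ($b = -2 + \frac{1}{2} \cdot 0 = -2 + 0 = -2$)
$W = -4$ ($W = 2 \frac{4}{-2} = 2 \cdot 4 \left(- \frac{1}{2}\right) = 2 \left(-2\right) = -4$)
$n{\left(K,E \right)} = -4 + E$ ($n{\left(K,E \right)} = E - 4 = -4 + E$)
$n^{3}{\left(-5,y{\left(-1 \right)} \right)} 28 = \left(-4 + 4\right)^{3} \cdot 28 = 0^{3} \cdot 28 = 0 \cdot 28 = 0$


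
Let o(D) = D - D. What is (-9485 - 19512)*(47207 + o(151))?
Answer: -1368861379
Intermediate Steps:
o(D) = 0
(-9485 - 19512)*(47207 + o(151)) = (-9485 - 19512)*(47207 + 0) = -28997*47207 = -1368861379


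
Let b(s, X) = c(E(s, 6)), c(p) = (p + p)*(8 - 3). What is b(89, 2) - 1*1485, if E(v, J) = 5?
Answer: -1435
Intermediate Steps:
c(p) = 10*p (c(p) = (2*p)*5 = 10*p)
b(s, X) = 50 (b(s, X) = 10*5 = 50)
b(89, 2) - 1*1485 = 50 - 1*1485 = 50 - 1485 = -1435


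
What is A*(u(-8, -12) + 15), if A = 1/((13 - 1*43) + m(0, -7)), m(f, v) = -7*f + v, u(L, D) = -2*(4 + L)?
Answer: -23/37 ≈ -0.62162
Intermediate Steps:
u(L, D) = -8 - 2*L
m(f, v) = v - 7*f
A = -1/37 (A = 1/((13 - 1*43) + (-7 - 7*0)) = 1/((13 - 43) + (-7 + 0)) = 1/(-30 - 7) = 1/(-37) = -1/37 ≈ -0.027027)
A*(u(-8, -12) + 15) = -((-8 - 2*(-8)) + 15)/37 = -((-8 + 16) + 15)/37 = -(8 + 15)/37 = -1/37*23 = -23/37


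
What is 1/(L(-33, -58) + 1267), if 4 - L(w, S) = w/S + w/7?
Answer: 406/517709 ≈ 0.00078422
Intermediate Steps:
L(w, S) = 4 - w/7 - w/S (L(w, S) = 4 - (w/S + w/7) = 4 - (w/7 + w/S) = 4 + (-w/7 - w/S) = 4 - w/7 - w/S)
1/(L(-33, -58) + 1267) = 1/((4 - ⅐*(-33) - 1*(-33)/(-58)) + 1267) = 1/((4 + 33/7 - 1*(-33)*(-1/58)) + 1267) = 1/((4 + 33/7 - 33/58) + 1267) = 1/(3307/406 + 1267) = 1/(517709/406) = 406/517709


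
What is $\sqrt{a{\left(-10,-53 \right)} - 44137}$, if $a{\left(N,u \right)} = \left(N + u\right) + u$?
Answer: $3 i \sqrt{4917} \approx 210.36 i$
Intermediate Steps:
$a{\left(N,u \right)} = N + 2 u$
$\sqrt{a{\left(-10,-53 \right)} - 44137} = \sqrt{\left(-10 + 2 \left(-53\right)\right) - 44137} = \sqrt{\left(-10 - 106\right) - 44137} = \sqrt{-116 - 44137} = \sqrt{-44253} = 3 i \sqrt{4917}$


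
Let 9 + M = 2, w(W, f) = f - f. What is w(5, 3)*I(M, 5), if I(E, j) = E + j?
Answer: 0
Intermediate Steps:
w(W, f) = 0
M = -7 (M = -9 + 2 = -7)
w(5, 3)*I(M, 5) = 0*(-7 + 5) = 0*(-2) = 0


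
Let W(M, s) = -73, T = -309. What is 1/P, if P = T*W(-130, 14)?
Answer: 1/22557 ≈ 4.4332e-5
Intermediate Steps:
P = 22557 (P = -309*(-73) = 22557)
1/P = 1/22557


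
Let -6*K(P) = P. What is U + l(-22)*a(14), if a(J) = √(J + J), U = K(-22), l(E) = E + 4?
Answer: 11/3 - 36*√7 ≈ -91.580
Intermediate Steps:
l(E) = 4 + E
K(P) = -P/6
U = 11/3 (U = -⅙*(-22) = 11/3 ≈ 3.6667)
a(J) = √2*√J (a(J) = √(2*J) = √2*√J)
U + l(-22)*a(14) = 11/3 + (4 - 22)*(√2*√14) = 11/3 - 36*√7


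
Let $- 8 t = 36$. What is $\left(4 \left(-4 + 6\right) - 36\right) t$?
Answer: $126$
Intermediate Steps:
$t = - \frac{9}{2}$ ($t = \left(- \frac{1}{8}\right) 36 = - \frac{9}{2} \approx -4.5$)
$\left(4 \left(-4 + 6\right) - 36\right) t = \left(4 \left(-4 + 6\right) - 36\right) \left(- \frac{9}{2}\right) = \left(4 \cdot 2 - 36\right) \left(- \frac{9}{2}\right) = \left(8 - 36\right) \left(- \frac{9}{2}\right) = \left(-28\right) \left(- \frac{9}{2}\right) = 126$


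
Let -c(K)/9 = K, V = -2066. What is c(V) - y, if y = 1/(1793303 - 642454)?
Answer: 21398886305/1150849 ≈ 18594.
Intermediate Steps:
c(K) = -9*K
y = 1/1150849 ≈ 8.6892e-7
c(V) - y = -9*(-2066) - 1*1/1150849 = 18594 - 1/1150849 = 21398886305/1150849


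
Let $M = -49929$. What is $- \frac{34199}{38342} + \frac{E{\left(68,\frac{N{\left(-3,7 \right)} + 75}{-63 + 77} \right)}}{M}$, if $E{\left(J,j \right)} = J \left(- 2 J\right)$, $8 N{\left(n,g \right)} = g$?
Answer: $- \frac{79584415}{112610454} \approx -0.70672$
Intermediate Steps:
$N{\left(n,g \right)} = \frac{g}{8}$
$E{\left(J,j \right)} = - 2 J^{2}$
$- \frac{34199}{38342} + \frac{E{\left(68,\frac{N{\left(-3,7 \right)} + 75}{-63 + 77} \right)}}{M} = - \frac{34199}{38342} + \frac{\left(-2\right) 68^{2}}{-49929} = \left(-34199\right) \frac{1}{38342} + \left(-2\right) 4624 \left(- \frac{1}{49929}\right) = - \frac{34199}{38342} - - \frac{544}{2937} = - \frac{34199}{38342} + \frac{544}{2937} = - \frac{79584415}{112610454}$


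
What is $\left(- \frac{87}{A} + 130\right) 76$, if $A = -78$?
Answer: $\frac{129542}{13} \approx 9964.8$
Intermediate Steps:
$\left(- \frac{87}{A} + 130\right) 76 = \left(- \frac{87}{-78} + 130\right) 76 = \left(\left(-87\right) \left(- \frac{1}{78}\right) + 130\right) 76 = \left(\frac{29}{26} + 130\right) 76 = \frac{3409}{26} \cdot 76 = \frac{129542}{13}$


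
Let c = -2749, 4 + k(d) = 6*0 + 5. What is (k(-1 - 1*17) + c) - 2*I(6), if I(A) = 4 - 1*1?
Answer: -2754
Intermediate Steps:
I(A) = 3 (I(A) = 4 - 1 = 3)
k(d) = 1 (k(d) = -4 + (6*0 + 5) = -4 + (0 + 5) = -4 + 5 = 1)
(k(-1 - 1*17) + c) - 2*I(6) = (1 - 2749) - 2*3 = -2748 - 6 = -2754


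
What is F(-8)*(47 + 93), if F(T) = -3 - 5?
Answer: -1120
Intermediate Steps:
F(T) = -8
F(-8)*(47 + 93) = -8*(47 + 93) = -8*140 = -1120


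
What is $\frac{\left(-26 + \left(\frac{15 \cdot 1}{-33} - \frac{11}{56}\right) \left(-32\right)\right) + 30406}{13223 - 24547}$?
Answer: $- \frac{585216}{217987} \approx -2.6846$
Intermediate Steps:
$\frac{\left(-26 + \left(\frac{15 \cdot 1}{-33} - \frac{11}{56}\right) \left(-32\right)\right) + 30406}{13223 - 24547} = \frac{\left(-26 + \left(15 \left(- \frac{1}{33}\right) - \frac{11}{56}\right) \left(-32\right)\right) + 30406}{-11324} = \left(\left(-26 + \left(- \frac{5}{11} - \frac{11}{56}\right) \left(-32\right)\right) + 30406\right) \left(- \frac{1}{11324}\right) = \left(\left(-26 - - \frac{1604}{77}\right) + 30406\right) \left(- \frac{1}{11324}\right) = \left(\left(-26 + \frac{1604}{77}\right) + 30406\right) \left(- \frac{1}{11324}\right) = \left(- \frac{398}{77} + 30406\right) \left(- \frac{1}{11324}\right) = \frac{2340864}{77} \left(- \frac{1}{11324}\right) = - \frac{585216}{217987}$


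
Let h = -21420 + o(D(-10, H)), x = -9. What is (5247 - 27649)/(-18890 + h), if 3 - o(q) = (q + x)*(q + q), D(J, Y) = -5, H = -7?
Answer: 22402/40447 ≈ 0.55386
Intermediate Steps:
o(q) = 3 - 2*q*(-9 + q) (o(q) = 3 - (q - 9)*(q + q) = 3 - (-9 + q)*2*q = 3 - 2*q*(-9 + q))
h = -21557 (h = -21420 + (3 - 2*(-5)**2 + 18*(-5)) = -21420 + (3 - 2*25 - 90) = -21420 + (3 - 50 - 90) = -21420 - 137 = -21557)
(5247 - 27649)/(-18890 + h) = (5247 - 27649)/(-18890 - 21557) = -22402/(-40447) = -22402*(-1/40447) = 22402/40447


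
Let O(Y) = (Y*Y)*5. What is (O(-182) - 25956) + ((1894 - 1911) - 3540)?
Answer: 136107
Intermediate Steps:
O(Y) = 5*Y² (O(Y) = Y²*5 = 5*Y²)
(O(-182) - 25956) + ((1894 - 1911) - 3540) = (5*(-182)² - 25956) + ((1894 - 1911) - 3540) = (5*33124 - 25956) + (-17 - 3540) = (165620 - 25956) - 3557 = 139664 - 3557 = 136107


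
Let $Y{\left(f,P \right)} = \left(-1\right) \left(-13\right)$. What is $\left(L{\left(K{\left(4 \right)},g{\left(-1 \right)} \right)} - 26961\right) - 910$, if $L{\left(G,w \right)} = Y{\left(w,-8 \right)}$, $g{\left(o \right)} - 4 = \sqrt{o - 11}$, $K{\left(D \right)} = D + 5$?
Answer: $-27858$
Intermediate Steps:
$K{\left(D \right)} = 5 + D$
$Y{\left(f,P \right)} = 13$
$g{\left(o \right)} = 4 + \sqrt{-11 + o}$ ($g{\left(o \right)} = 4 + \sqrt{o - 11} = 4 + \sqrt{-11 + o}$)
$L{\left(G,w \right)} = 13$
$\left(L{\left(K{\left(4 \right)},g{\left(-1 \right)} \right)} - 26961\right) - 910 = \left(13 - 26961\right) - 910 = -26948 - 910 = -27858$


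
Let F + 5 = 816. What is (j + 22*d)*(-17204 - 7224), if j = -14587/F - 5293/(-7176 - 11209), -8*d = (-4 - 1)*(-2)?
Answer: 16462538145166/14910235 ≈ 1.1041e+6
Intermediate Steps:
F = 811 (F = -5 + 816 = 811)
d = -5/4 (d = -(-4 - 1)*(-2)/8 = -(-5)*(-2)/8 = -1/8*10 = -5/4 ≈ -1.2500)
j = -263889372/14910235 (j = -14587/811 - 5293/(-7176 - 11209) = -14587*1/811 - 5293/(-18385) = -14587/811 - 5293*(-1/18385) = -14587/811 + 5293/18385 = -263889372/14910235 ≈ -17.699)
(j + 22*d)*(-17204 - 7224) = (-263889372/14910235 + 22*(-5/4))*(-17204 - 7224) = (-263889372/14910235 - 55/2)*(-24428) = -1347841669/29820470*(-24428) = 16462538145166/14910235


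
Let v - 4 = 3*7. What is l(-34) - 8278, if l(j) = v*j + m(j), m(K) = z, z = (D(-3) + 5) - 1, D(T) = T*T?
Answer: -9115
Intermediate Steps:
v = 25 (v = 4 + 3*7 = 4 + 21 = 25)
D(T) = T²
z = 13 (z = ((-3)² + 5) - 1 = (9 + 5) - 1 = 14 - 1 = 13)
m(K) = 13
l(j) = 13 + 25*j (l(j) = 25*j + 13 = 13 + 25*j)
l(-34) - 8278 = (13 + 25*(-34)) - 8278 = (13 - 850) - 8278 = -837 - 8278 = -9115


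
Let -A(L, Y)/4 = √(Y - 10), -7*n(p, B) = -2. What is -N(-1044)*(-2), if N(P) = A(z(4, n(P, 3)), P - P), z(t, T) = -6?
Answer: -8*I*√10 ≈ -25.298*I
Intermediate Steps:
n(p, B) = 2/7 (n(p, B) = -⅐*(-2) = 2/7)
A(L, Y) = -4*√(-10 + Y) (A(L, Y) = -4*√(Y - 10) = -4*√(-10 + Y))
N(P) = -4*I*√10 (N(P) = -4*√(-10 + (P - P)) = -4*√(-10 + 0) = -4*I*√10)
-N(-1044)*(-2) = -(-4)*I*√10*(-2) = (4*I*√10)*(-2) = -8*I*√10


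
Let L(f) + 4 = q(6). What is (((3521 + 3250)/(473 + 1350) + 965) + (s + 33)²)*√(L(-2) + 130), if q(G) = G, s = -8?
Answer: 5810682*√33/1823 ≈ 18310.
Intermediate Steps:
L(f) = 2 (L(f) = -4 + 6 = 2)
(((3521 + 3250)/(473 + 1350) + 965) + (s + 33)²)*√(L(-2) + 130) = (((3521 + 3250)/(473 + 1350) + 965) + (-8 + 33)²)*√(2 + 130) = ((6771/1823 + 965) + 25²)*√132 = ((6771*(1/1823) + 965) + 625)*(2*√33) = ((6771/1823 + 965) + 625)*(2*√33) = (1765966/1823 + 625)*(2*√33) = 2905341*(2*√33)/1823 = 5810682*√33/1823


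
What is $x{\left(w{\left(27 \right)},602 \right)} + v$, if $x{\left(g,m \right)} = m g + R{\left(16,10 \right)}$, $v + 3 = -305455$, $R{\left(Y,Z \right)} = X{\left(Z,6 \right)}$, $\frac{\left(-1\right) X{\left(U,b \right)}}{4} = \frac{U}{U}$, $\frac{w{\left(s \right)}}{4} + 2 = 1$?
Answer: $-307870$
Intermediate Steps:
$w{\left(s \right)} = -4$ ($w{\left(s \right)} = -8 + 4 \cdot 1 = -8 + 4 = -4$)
$X{\left(U,b \right)} = -4$ ($X{\left(U,b \right)} = - 4 \frac{U}{U} = \left(-4\right) 1 = -4$)
$R{\left(Y,Z \right)} = -4$
$v = -305458$ ($v = -3 - 305455 = -305458$)
$x{\left(g,m \right)} = -4 + g m$ ($x{\left(g,m \right)} = m g - 4 = g m - 4 = -4 + g m$)
$x{\left(w{\left(27 \right)},602 \right)} + v = \left(-4 - 2408\right) - 305458 = -2412 - 305458 = -307870$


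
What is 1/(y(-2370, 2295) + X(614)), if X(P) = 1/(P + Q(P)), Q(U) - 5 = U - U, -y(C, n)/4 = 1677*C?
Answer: 619/9840837241 ≈ 6.2901e-8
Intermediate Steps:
y(C, n) = -6708*C
Q(U) = 5 (Q(U) = 5 + (U - U) = 5 + 0 = 5)
X(P) = 1/(5 + P) (X(P) = 1/(P + 5) = 1/(5 + P))
1/(y(-2370, 2295) + X(614)) = 1/(-6708*(-2370) + 1/(5 + 614)) = 1/(15897960 + 1/619) = 1/(9840837241/619) = 619/9840837241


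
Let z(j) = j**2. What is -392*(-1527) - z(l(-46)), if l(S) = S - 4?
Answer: 596084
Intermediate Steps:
l(S) = -4 + S
-392*(-1527) - z(l(-46)) = -392*(-1527) - (-4 - 46)**2 = 598584 - 1*(-50)**2 = 598584 - 1*2500 = 598584 - 2500 = 596084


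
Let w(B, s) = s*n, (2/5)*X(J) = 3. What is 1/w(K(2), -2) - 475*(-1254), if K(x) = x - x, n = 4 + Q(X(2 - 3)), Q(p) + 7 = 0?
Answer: 3573901/6 ≈ 5.9565e+5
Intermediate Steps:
X(J) = 15/2 (X(J) = (5/2)*3 = 15/2)
Q(p) = -7 (Q(p) = -7 + 0 = -7)
n = -3 (n = 4 - 7 = -3)
K(x) = 0
w(B, s) = -3*s (w(B, s) = s*(-3) = -3*s)
1/w(K(2), -2) - 475*(-1254) = 1/(-3*(-2)) - 475*(-1254) = 1/6 + 595650 = ⅙ + 595650 = 3573901/6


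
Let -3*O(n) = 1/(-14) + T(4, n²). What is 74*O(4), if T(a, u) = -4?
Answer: 703/7 ≈ 100.43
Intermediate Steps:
O(n) = 19/14 (O(n) = -(1/(-14) - 4)/3 = -(-1/14 - 4)/3 = -⅓*(-57/14) = 19/14)
74*O(4) = 74*(19/14) = 703/7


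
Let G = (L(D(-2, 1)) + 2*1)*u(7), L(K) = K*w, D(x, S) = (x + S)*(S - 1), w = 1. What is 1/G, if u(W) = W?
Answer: 1/14 ≈ 0.071429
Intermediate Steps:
D(x, S) = (-1 + S)*(S + x) (D(x, S) = (S + x)*(-1 + S) = (-1 + S)*(S + x))
L(K) = K (L(K) = K*1 = K)
G = 14 (G = ((1**2 - 1*1 - 1*(-2) + 1*(-2)) + 2*1)*7 = ((1 - 1 + 2 - 2) + 2)*7 = (0 + 2)*7 = 2*7 = 14)
1/G = 1/14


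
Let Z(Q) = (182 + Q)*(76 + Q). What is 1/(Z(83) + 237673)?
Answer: 1/279808 ≈ 3.5739e-6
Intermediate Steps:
Z(Q) = (76 + Q)*(182 + Q)
1/(Z(83) + 237673) = 1/((13832 + 83² + 258*83) + 237673) = 1/((13832 + 6889 + 21414) + 237673) = 1/(42135 + 237673) = 1/279808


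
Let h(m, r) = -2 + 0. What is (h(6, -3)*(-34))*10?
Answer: 680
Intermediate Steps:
h(m, r) = -2
(h(6, -3)*(-34))*10 = -2*(-34)*10 = 68*10 = 680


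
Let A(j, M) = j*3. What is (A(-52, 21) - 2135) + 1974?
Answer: -317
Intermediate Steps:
A(j, M) = 3*j
(A(-52, 21) - 2135) + 1974 = (3*(-52) - 2135) + 1974 = (-156 - 2135) + 1974 = -2291 + 1974 = -317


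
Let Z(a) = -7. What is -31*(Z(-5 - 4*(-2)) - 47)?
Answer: 1674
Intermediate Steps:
-31*(Z(-5 - 4*(-2)) - 47) = -31*(-7 - 47) = -31*(-54) = 1674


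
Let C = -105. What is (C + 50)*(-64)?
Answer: 3520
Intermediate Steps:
(C + 50)*(-64) = (-105 + 50)*(-64) = -55*(-64) = 3520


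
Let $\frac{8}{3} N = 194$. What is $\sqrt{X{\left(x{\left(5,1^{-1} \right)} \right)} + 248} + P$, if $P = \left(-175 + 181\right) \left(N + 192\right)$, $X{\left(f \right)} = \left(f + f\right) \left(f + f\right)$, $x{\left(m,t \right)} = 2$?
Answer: $\frac{3177}{2} + 2 \sqrt{66} \approx 1604.7$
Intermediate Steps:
$N = \frac{291}{4}$ ($N = \frac{3}{8} \cdot 194 = \frac{291}{4} \approx 72.75$)
$X{\left(f \right)} = 4 f^{2}$ ($X{\left(f \right)} = 2 f 2 f = 4 f^{2}$)
$P = \frac{3177}{2}$ ($P = \left(-175 + 181\right) \left(\frac{291}{4} + 192\right) = 6 \cdot \frac{1059}{4} = \frac{3177}{2} \approx 1588.5$)
$\sqrt{X{\left(x{\left(5,1^{-1} \right)} \right)} + 248} + P = \sqrt{4 \cdot 2^{2} + 248} + \frac{3177}{2} = \sqrt{4 \cdot 4 + 248} + \frac{3177}{2} = \sqrt{16 + 248} + \frac{3177}{2} = \sqrt{264} + \frac{3177}{2} = 2 \sqrt{66} + \frac{3177}{2} = \frac{3177}{2} + 2 \sqrt{66}$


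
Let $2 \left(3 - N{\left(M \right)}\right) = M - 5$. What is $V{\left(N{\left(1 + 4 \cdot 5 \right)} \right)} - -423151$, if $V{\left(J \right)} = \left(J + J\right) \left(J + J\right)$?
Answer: $423251$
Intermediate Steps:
$N{\left(M \right)} = \frac{11}{2} - \frac{M}{2}$ ($N{\left(M \right)} = 3 - \frac{M - 5}{2} = 3 - \frac{-5 + M}{2} = 3 - \left(- \frac{5}{2} + \frac{M}{2}\right) = \frac{11}{2} - \frac{M}{2}$)
$V{\left(J \right)} = 4 J^{2}$ ($V{\left(J \right)} = 2 J 2 J = 4 J^{2}$)
$V{\left(N{\left(1 + 4 \cdot 5 \right)} \right)} - -423151 = 4 \left(\frac{11}{2} - \frac{1 + 4 \cdot 5}{2}\right)^{2} - -423151 = 4 \left(\frac{11}{2} - \frac{1 + 20}{2}\right)^{2} + 423151 = 4 \left(\frac{11}{2} - \frac{21}{2}\right)^{2} + 423151 = 4 \left(-5\right)^{2} + 423151 = 4 \cdot 25 + 423151 = 100 + 423151 = 423251$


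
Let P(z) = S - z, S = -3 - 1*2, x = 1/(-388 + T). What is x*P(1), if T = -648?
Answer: 3/518 ≈ 0.0057915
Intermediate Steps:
x = -1/1036 (x = 1/(-388 - 648) = 1/(-1036) = -1/1036 ≈ -0.00096525)
S = -5 (S = -3 - 2 = -5)
P(z) = -5 - z
x*P(1) = -(-5 - 1*1)/1036 = -(-5 - 1)/1036 = -1/1036*(-6) = 3/518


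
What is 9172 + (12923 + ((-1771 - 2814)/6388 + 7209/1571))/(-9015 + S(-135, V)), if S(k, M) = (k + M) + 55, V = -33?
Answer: 840066581989907/91604482144 ≈ 9170.6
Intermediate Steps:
S(k, M) = 55 + M + k (S(k, M) = (M + k) + 55 = 55 + M + k)
9172 + (12923 + ((-1771 - 2814)/6388 + 7209/1571))/(-9015 + S(-135, V)) = 9172 + (12923 + ((-1771 - 2814)/6388 + 7209/1571))/(-9015 + (55 - 33 - 135)) = 9172 + (12923 + (-4585*1/6388 + 7209*(1/1571)))/(-9015 - 113) = 9172 + (12923 + (-4585/6388 + 7209/1571))/(-9128) = 9172 + (12923 + 38848057/10035548)*(-1/9128) = 9172 + (129728234861/10035548)*(-1/9128) = 9172 - 129728234861/91604482144 = 840066581989907/91604482144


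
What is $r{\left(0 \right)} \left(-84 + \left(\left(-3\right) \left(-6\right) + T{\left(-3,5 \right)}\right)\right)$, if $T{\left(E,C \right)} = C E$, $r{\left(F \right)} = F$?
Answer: $0$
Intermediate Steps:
$r{\left(0 \right)} \left(-84 + \left(\left(-3\right) \left(-6\right) + T{\left(-3,5 \right)}\right)\right) = 0 \left(-84 + \left(\left(-3\right) \left(-6\right) + 5 \left(-3\right)\right)\right) = 0 \left(-84 + \left(18 - 15\right)\right) = 0 \left(-84 + 3\right) = 0 \left(-81\right) = 0$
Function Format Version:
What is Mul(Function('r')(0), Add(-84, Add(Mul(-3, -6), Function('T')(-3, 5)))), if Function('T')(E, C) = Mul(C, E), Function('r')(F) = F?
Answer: 0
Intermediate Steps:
Mul(Function('r')(0), Add(-84, Add(Mul(-3, -6), Function('T')(-3, 5)))) = Mul(0, Add(-84, Add(Mul(-3, -6), Mul(5, -3)))) = Mul(0, Add(-84, Add(18, -15))) = Mul(0, Add(-84, 3)) = Mul(0, -81) = 0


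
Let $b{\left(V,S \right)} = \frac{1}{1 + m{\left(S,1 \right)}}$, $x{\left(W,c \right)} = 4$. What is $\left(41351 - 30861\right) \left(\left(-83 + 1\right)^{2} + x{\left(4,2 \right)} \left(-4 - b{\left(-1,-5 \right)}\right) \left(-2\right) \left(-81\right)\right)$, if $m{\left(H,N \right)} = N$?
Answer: $39945920$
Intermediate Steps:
$b{\left(V,S \right)} = \frac{1}{2}$ ($b{\left(V,S \right)} = \frac{1}{1 + 1} = \frac{1}{2}$)
$\left(41351 - 30861\right) \left(\left(-83 + 1\right)^{2} + x{\left(4,2 \right)} \left(-4 - b{\left(-1,-5 \right)}\right) \left(-2\right) \left(-81\right)\right) = \left(41351 - 30861\right) \left(\left(-83 + 1\right)^{2} + 4 \left(-4 - \frac{1}{2}\right) \left(-2\right) \left(-81\right)\right) = 10490 \left(\left(-82\right)^{2} + 4 \left(-4 - \frac{1}{2}\right) \left(-2\right) \left(-81\right)\right) = 10490 \left(6724 + 4 \left(- \frac{9}{2}\right) \left(-2\right) \left(-81\right)\right) = 10490 \left(6724 + \left(-18\right) \left(-2\right) \left(-81\right)\right) = 10490 \left(6724 + 36 \left(-81\right)\right) = 10490 \left(6724 - 2916\right) = 10490 \cdot 3808 = 39945920$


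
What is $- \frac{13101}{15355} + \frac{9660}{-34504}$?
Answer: $- \frac{150091551}{132452230} \approx -1.1332$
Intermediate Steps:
$- \frac{13101}{15355} + \frac{9660}{-34504} = \left(-13101\right) \frac{1}{15355} + 9660 \left(- \frac{1}{34504}\right) = - \frac{13101}{15355} - \frac{2415}{8626} = - \frac{150091551}{132452230}$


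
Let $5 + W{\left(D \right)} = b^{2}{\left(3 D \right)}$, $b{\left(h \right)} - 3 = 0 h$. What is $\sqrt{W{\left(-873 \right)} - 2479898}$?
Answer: $i \sqrt{2479894} \approx 1574.8 i$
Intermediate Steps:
$b{\left(h \right)} = 3$ ($b{\left(h \right)} = 3 + 0 h = 3 + 0 = 3$)
$W{\left(D \right)} = 4$ ($W{\left(D \right)} = -5 + 3^{2} = -5 + 9 = 4$)
$\sqrt{W{\left(-873 \right)} - 2479898} = \sqrt{4 - 2479898} = \sqrt{-2479894} = i \sqrt{2479894}$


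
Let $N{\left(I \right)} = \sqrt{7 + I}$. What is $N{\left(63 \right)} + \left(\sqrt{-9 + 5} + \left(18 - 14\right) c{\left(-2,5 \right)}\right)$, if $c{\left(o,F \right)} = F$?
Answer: $20 + \sqrt{70} + 2 i \approx 28.367 + 2.0 i$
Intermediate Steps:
$N{\left(63 \right)} + \left(\sqrt{-9 + 5} + \left(18 - 14\right) c{\left(-2,5 \right)}\right) = \sqrt{7 + 63} + \left(\sqrt{-9 + 5} + \left(18 - 14\right) 5\right) = \sqrt{70} + \left(\sqrt{-4} + \left(18 - 14\right) 5\right) = \sqrt{70} + \left(2 i + 4 \cdot 5\right) = \sqrt{70} + \left(2 i + 20\right) = \sqrt{70} + \left(20 + 2 i\right) = 20 + \sqrt{70} + 2 i$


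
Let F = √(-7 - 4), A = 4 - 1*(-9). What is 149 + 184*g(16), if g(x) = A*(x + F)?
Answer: 38421 + 2392*I*√11 ≈ 38421.0 + 7933.4*I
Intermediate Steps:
A = 13 (A = 4 + 9 = 13)
F = I*√11 (F = √(-11) = I*√11 ≈ 3.3166*I)
g(x) = 13*x + 13*I*√11 (g(x) = 13*(x + I*√11) = 13*x + 13*I*√11)
149 + 184*g(16) = 149 + 184*(13*16 + 13*I*√11) = 149 + 184*(208 + 13*I*√11) = 149 + (38272 + 2392*I*√11) = 38421 + 2392*I*√11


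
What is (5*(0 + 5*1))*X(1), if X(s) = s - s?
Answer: 0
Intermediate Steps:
X(s) = 0
(5*(0 + 5*1))*X(1) = (5*(0 + 5*1))*0 = (5*(0 + 5))*0 = (5*5)*0 = 25*0 = 0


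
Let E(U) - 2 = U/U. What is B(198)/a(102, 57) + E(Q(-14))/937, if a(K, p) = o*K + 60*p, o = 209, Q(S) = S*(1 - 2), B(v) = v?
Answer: 43290/3863251 ≈ 0.011206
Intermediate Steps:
Q(S) = -S (Q(S) = S*(-1) = -S)
E(U) = 3 (E(U) = 2 + U/U = 2 + 1 = 3)
a(K, p) = 60*p + 209*K (a(K, p) = 209*K + 60*p = 60*p + 209*K)
B(198)/a(102, 57) + E(Q(-14))/937 = 198/(60*57 + 209*102) + 3/937 = 198/(3420 + 21318) + 3*(1/937) = 198/24738 + 3/937 = 198*(1/24738) + 3/937 = 33/4123 + 3/937 = 43290/3863251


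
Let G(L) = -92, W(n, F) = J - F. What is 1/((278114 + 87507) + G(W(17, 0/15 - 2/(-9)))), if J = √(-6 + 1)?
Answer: 1/365529 ≈ 2.7358e-6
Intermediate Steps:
J = I*√5 (J = √(-5) = I*√5 ≈ 2.2361*I)
W(n, F) = -F + I*√5 (W(n, F) = I*√5 - F = -F + I*√5)
1/((278114 + 87507) + G(W(17, 0/15 - 2/(-9)))) = 1/((278114 + 87507) - 92) = 1/(365621 - 92) = 1/365529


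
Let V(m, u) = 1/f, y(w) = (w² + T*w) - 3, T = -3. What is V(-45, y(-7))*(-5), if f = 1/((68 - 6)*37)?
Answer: -11470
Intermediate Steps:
y(w) = -3 + w² - 3*w (y(w) = (w² - 3*w) - 3 = -3 + w² - 3*w)
f = 1/2294 (f = (1/37)/62 = (1/62)*(1/37) = 1/2294 ≈ 0.00043592)
V(m, u) = 2294 (V(m, u) = 1/(1/2294) = 2294)
V(-45, y(-7))*(-5) = 2294*(-5) = -11470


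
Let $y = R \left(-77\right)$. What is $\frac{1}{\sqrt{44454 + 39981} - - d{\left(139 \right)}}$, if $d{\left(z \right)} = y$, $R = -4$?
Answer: $\frac{308}{10429} - \frac{\sqrt{84435}}{10429} \approx 0.0016706$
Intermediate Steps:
$y = 308$ ($y = \left(-4\right) \left(-77\right) = 308$)
$d{\left(z \right)} = 308$
$\frac{1}{\sqrt{44454 + 39981} - - d{\left(139 \right)}} = \frac{1}{\sqrt{44454 + 39981} - \left(-1\right) 308} = \frac{1}{\sqrt{84435} - -308} = \frac{1}{\sqrt{84435} + 308} = \frac{1}{308 + \sqrt{84435}}$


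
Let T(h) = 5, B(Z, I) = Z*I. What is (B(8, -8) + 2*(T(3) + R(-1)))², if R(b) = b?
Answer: 3136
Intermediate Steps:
B(Z, I) = I*Z
(B(8, -8) + 2*(T(3) + R(-1)))² = (-8*8 + 2*(5 - 1))² = (-64 + 2*4)² = (-64 + 8)² = (-56)² = 3136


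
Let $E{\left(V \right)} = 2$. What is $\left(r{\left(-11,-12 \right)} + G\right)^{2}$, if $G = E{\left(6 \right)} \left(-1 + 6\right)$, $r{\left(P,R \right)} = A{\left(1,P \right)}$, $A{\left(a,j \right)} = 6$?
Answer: $256$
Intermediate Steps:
$r{\left(P,R \right)} = 6$
$G = 10$ ($G = 2 \left(-1 + 6\right) = 2 \cdot 5 = 10$)
$\left(r{\left(-11,-12 \right)} + G\right)^{2} = \left(6 + 10\right)^{2} = 16^{2} = 256$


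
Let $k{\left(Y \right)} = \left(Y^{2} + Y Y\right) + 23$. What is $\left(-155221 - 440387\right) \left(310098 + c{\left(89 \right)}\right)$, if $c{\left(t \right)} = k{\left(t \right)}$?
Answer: $-194146170504$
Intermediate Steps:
$k{\left(Y \right)} = 23 + 2 Y^{2}$ ($k{\left(Y \right)} = \left(Y^{2} + Y^{2}\right) + 23 = 2 Y^{2} + 23 = 23 + 2 Y^{2}$)
$c{\left(t \right)} = 23 + 2 t^{2}$
$\left(-155221 - 440387\right) \left(310098 + c{\left(89 \right)}\right) = \left(-155221 - 440387\right) \left(310098 + \left(23 + 2 \cdot 89^{2}\right)\right) = - 595608 \left(310098 + \left(23 + 2 \cdot 7921\right)\right) = - 595608 \left(310098 + \left(23 + 15842\right)\right) = - 595608 \left(310098 + 15865\right) = \left(-595608\right) 325963 = -194146170504$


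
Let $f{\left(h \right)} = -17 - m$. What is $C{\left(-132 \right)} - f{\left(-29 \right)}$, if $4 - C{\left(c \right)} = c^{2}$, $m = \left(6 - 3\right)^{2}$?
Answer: $-17394$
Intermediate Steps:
$m = 9$ ($m = 3^{2} = 9$)
$f{\left(h \right)} = -26$ ($f{\left(h \right)} = -17 - 9 = -26$)
$C{\left(c \right)} = 4 - c^{2}$
$C{\left(-132 \right)} - f{\left(-29 \right)} = \left(4 - \left(-132\right)^{2}\right) - -26 = \left(4 - 17424\right) + 26 = -17420 + 26 = -17394$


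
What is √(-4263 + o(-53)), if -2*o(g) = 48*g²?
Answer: I*√71679 ≈ 267.73*I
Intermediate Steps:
o(g) = -24*g²
√(-4263 + o(-53)) = √(-4263 - 24*(-53)²) = √(-4263 - 24*2809) = √(-4263 - 67416) = √(-71679) = I*√71679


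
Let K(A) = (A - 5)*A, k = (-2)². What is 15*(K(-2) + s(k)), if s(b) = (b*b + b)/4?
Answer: 285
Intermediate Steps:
k = 4
s(b) = b/4 + b²/4 (s(b) = (b² + b)*(¼) = (b + b²)*(¼) = b/4 + b²/4)
K(A) = A*(-5 + A) (K(A) = (-5 + A)*A = A*(-5 + A))
15*(K(-2) + s(k)) = 15*(-2*(-5 - 2) + (¼)*4*(1 + 4)) = 15*(-2*(-7) + (¼)*4*5) = 15*(14 + 5) = 15*19 = 285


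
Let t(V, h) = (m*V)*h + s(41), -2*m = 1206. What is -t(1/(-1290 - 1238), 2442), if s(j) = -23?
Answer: -707191/1264 ≈ -559.49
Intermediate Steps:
m = -603 (m = -½*1206 = -603)
t(V, h) = -23 - 603*V*h (t(V, h) = (-603*V)*h - 23 = -603*V*h - 23 = -23 - 603*V*h)
-t(1/(-1290 - 1238), 2442) = -(-23 - 603*2442/(-1290 - 1238)) = -(-23 - 603*2442/(-2528)) = -(-23 - 603*(-1/2528)*2442) = -(-23 + 736263/1264) = -1*707191/1264 = -707191/1264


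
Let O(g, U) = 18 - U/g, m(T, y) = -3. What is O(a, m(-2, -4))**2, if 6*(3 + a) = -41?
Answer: 1089936/3481 ≈ 313.11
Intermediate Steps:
a = -59/6 (a = -3 + (1/6)*(-41) = -3 - 41/6 = -59/6 ≈ -9.8333)
O(g, U) = 18 - U/g
O(a, m(-2, -4))**2 = (18 - 1*(-3)/(-59/6))**2 = (18 - 1*(-3)*(-6/59))**2 = (18 - 18/59)**2 = (1044/59)**2 = 1089936/3481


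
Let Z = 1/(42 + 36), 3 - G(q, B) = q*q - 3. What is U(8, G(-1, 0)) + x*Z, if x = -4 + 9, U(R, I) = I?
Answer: 395/78 ≈ 5.0641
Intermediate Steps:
G(q, B) = 6 - q**2 (G(q, B) = 3 - (q*q - 3) = 3 - (q**2 - 3) = 3 - (-3 + q**2) = 3 + (3 - q**2) = 6 - q**2)
x = 5
Z = 1/78 ≈ 0.012821
U(8, G(-1, 0)) + x*Z = (6 - 1*(-1)**2) + 5*(1/78) = (6 - 1*1) + 5/78 = (6 - 1) + 5/78 = 5 + 5/78 = 395/78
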